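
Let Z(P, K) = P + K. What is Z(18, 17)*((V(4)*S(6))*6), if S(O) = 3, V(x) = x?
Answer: 2520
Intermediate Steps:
Z(P, K) = K + P
Z(18, 17)*((V(4)*S(6))*6) = (17 + 18)*((4*3)*6) = 35*(12*6) = 35*72 = 2520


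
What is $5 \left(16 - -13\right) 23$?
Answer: $3335$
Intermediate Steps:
$5 \left(16 - -13\right) 23 = 5 \left(16 + 13\right) 23 = 5 \cdot 29 \cdot 23 = 145 \cdot 23 = 3335$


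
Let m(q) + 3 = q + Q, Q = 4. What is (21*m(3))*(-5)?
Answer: -420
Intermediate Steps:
m(q) = 1 + q (m(q) = -3 + (q + 4) = -3 + (4 + q) = 1 + q)
(21*m(3))*(-5) = (21*(1 + 3))*(-5) = (21*4)*(-5) = 84*(-5) = -420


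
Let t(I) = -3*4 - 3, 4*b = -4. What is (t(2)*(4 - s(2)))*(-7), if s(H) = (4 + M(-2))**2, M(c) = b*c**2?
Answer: 420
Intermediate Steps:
b = -1 (b = (1/4)*(-4) = -1)
t(I) = -15 (t(I) = -12 - 3 = -15)
M(c) = -c**2
s(H) = 0 (s(H) = (4 - 1*(-2)**2)**2 = (4 - 1*4)**2 = (4 - 4)**2 = 0**2 = 0)
(t(2)*(4 - s(2)))*(-7) = -15*(4 - 1*0)*(-7) = -15*(4 + 0)*(-7) = -15*4*(-7) = -60*(-7) = 420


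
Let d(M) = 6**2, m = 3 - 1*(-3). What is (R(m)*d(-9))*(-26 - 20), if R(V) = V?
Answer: -9936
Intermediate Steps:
m = 6 (m = 3 + 3 = 6)
d(M) = 36
(R(m)*d(-9))*(-26 - 20) = (6*36)*(-26 - 20) = 216*(-46) = -9936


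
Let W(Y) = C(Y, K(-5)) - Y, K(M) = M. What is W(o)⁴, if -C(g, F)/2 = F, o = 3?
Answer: 2401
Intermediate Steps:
C(g, F) = -2*F
W(Y) = 10 - Y (W(Y) = -2*(-5) - Y = 10 - Y)
W(o)⁴ = (10 - 1*3)⁴ = (10 - 3)⁴ = 7⁴ = 2401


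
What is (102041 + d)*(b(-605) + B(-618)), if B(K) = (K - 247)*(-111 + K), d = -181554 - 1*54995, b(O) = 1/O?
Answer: -4665029982672/55 ≈ -8.4819e+10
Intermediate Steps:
d = -236549 (d = -181554 - 54995 = -236549)
B(K) = (-247 + K)*(-111 + K)
(102041 + d)*(b(-605) + B(-618)) = (102041 - 236549)*(1/(-605) + (27417 + (-618)² - 358*(-618))) = -134508*(-1/605 + (27417 + 381924 + 221244)) = -134508*(-1/605 + 630585) = -134508*381503924/605 = -4665029982672/55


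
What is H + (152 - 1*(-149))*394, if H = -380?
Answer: 118214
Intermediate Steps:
H + (152 - 1*(-149))*394 = -380 + (152 - 1*(-149))*394 = -380 + (152 + 149)*394 = -380 + 301*394 = -380 + 118594 = 118214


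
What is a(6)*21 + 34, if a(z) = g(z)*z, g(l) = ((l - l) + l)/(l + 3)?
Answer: 118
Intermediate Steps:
g(l) = l/(3 + l) (g(l) = (0 + l)/(3 + l) = l/(3 + l))
a(z) = z²/(3 + z) (a(z) = (z/(3 + z))*z = z²/(3 + z))
a(6)*21 + 34 = (6²/(3 + 6))*21 + 34 = (36/9)*21 + 34 = (36*(⅑))*21 + 34 = 4*21 + 34 = 84 + 34 = 118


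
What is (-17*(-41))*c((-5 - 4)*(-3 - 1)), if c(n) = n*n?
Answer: 903312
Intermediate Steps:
c(n) = n**2
(-17*(-41))*c((-5 - 4)*(-3 - 1)) = (-17*(-41))*((-5 - 4)*(-3 - 1))**2 = 697*(-9*(-4))**2 = 697*36**2 = 697*1296 = 903312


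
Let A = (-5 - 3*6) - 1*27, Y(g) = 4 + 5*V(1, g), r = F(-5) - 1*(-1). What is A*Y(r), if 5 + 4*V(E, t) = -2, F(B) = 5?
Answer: 475/2 ≈ 237.50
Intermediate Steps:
V(E, t) = -7/4 (V(E, t) = -5/4 + (¼)*(-2) = -5/4 - ½ = -7/4)
r = 6 (r = 5 - 1*(-1) = 5 + 1 = 6)
Y(g) = -19/4 (Y(g) = 4 + 5*(-7/4) = 4 - 35/4 = -19/4)
A = -50 (A = (-5 - 18) - 27 = -23 - 27 = -50)
A*Y(r) = -50*(-19/4) = 475/2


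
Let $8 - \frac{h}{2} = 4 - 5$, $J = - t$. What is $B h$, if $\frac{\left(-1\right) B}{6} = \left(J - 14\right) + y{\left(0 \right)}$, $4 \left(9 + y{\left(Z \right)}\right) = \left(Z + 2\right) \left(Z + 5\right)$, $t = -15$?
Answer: $594$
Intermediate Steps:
$y{\left(Z \right)} = -9 + \frac{\left(2 + Z\right) \left(5 + Z\right)}{4}$ ($y{\left(Z \right)} = -9 + \frac{\left(Z + 2\right) \left(Z + 5\right)}{4} = -9 + \frac{\left(2 + Z\right) \left(5 + Z\right)}{4}$)
$J = 15$ ($J = \left(-1\right) \left(-15\right) = 15$)
$h = 18$ ($h = 16 - 2 \left(4 - 5\right) = 16 - -2 = 16 + 2 = 18$)
$B = 33$ ($B = - 6 \left(\left(15 - 14\right) + \left(- \frac{13}{2} + \frac{0^{2}}{4} + \frac{7}{4} \cdot 0\right)\right) = - 6 \left(1 + \left(- \frac{13}{2} + \frac{1}{4} \cdot 0 + 0\right)\right) = - 6 \left(1 + \left(- \frac{13}{2} + 0 + 0\right)\right) = - 6 \left(1 - \frac{13}{2}\right) = \left(-6\right) \left(- \frac{11}{2}\right) = 33$)
$B h = 33 \cdot 18 = 594$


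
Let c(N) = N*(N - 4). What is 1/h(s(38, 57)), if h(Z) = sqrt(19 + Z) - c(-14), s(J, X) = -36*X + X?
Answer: -63/16370 - I*sqrt(494)/32740 ≈ -0.0038485 - 0.00067887*I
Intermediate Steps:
c(N) = N*(-4 + N)
s(J, X) = -35*X
h(Z) = -252 + sqrt(19 + Z) (h(Z) = sqrt(19 + Z) - (-14)*(-4 - 14) = sqrt(19 + Z) - (-14)*(-18) = sqrt(19 + Z) - 1*252 = sqrt(19 + Z) - 252 = -252 + sqrt(19 + Z))
1/h(s(38, 57)) = 1/(-252 + sqrt(19 - 35*57)) = 1/(-252 + sqrt(19 - 1995)) = 1/(-252 + sqrt(-1976)) = 1/(-252 + 2*I*sqrt(494))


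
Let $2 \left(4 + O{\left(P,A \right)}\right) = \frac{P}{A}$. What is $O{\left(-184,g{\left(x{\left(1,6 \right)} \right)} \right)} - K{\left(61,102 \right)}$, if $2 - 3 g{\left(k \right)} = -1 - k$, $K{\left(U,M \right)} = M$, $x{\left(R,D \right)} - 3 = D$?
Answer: $-129$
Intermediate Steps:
$x{\left(R,D \right)} = 3 + D$
$g{\left(k \right)} = 1 + \frac{k}{3}$ ($g{\left(k \right)} = \frac{2}{3} - \frac{-1 - k}{3} = \frac{2}{3} + \left(\frac{1}{3} + \frac{k}{3}\right) = 1 + \frac{k}{3}$)
$O{\left(P,A \right)} = -4 + \frac{P}{2 A}$ ($O{\left(P,A \right)} = -4 + \frac{P \frac{1}{A}}{2} = -4 + \frac{P}{2 A}$)
$O{\left(-184,g{\left(x{\left(1,6 \right)} \right)} \right)} - K{\left(61,102 \right)} = \left(-4 + \frac{1}{2} \left(-184\right) \frac{1}{1 + \frac{3 + 6}{3}}\right) - 102 = \left(-4 + \frac{1}{2} \left(-184\right) \frac{1}{1 + \frac{1}{3} \cdot 9}\right) - 102 = \left(-4 + \frac{1}{2} \left(-184\right) \frac{1}{1 + 3}\right) - 102 = \left(-4 + \frac{1}{2} \left(-184\right) \frac{1}{4}\right) - 102 = \left(-4 - 23\right) - 102 = -27 - 102 = -129$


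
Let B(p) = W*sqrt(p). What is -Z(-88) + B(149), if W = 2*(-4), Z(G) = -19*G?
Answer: -1672 - 8*sqrt(149) ≈ -1769.7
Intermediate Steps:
W = -8
B(p) = -8*sqrt(p)
-Z(-88) + B(149) = -(-19)*(-88) - 8*sqrt(149) = -1*1672 - 8*sqrt(149) = -1672 - 8*sqrt(149)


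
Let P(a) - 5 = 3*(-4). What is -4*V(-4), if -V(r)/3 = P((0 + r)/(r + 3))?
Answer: -84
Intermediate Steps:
P(a) = -7 (P(a) = 5 + 3*(-4) = 5 - 12 = -7)
V(r) = 21 (V(r) = -3*(-7) = 21)
-4*V(-4) = -4*21 = -84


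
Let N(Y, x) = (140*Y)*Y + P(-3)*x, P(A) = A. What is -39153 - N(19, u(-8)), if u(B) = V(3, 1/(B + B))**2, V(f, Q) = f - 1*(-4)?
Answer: -89546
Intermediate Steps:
V(f, Q) = 4 + f (V(f, Q) = f + 4 = 4 + f)
u(B) = 49 (u(B) = (4 + 3)**2 = 7**2 = 49)
N(Y, x) = -3*x + 140*Y**2 (N(Y, x) = (140*Y)*Y - 3*x = 140*Y**2 - 3*x = -3*x + 140*Y**2)
-39153 - N(19, u(-8)) = -39153 - (-3*49 + 140*19**2) = -39153 - (-147 + 140*361) = -39153 - (-147 + 50540) = -39153 - 1*50393 = -39153 - 50393 = -89546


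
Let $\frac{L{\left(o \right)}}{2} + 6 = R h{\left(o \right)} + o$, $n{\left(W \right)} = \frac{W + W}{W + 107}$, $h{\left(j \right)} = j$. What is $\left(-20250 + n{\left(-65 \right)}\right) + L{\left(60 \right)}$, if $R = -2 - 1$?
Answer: $- \frac{430607}{21} \approx -20505.0$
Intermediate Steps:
$R = -3$ ($R = -2 - 1 = -3$)
$n{\left(W \right)} = \frac{2 W}{107 + W}$
$L{\left(o \right)} = -12 - 4 o$ ($L{\left(o \right)} = -12 + 2 \left(- 3 o + o\right) = -12 + 2 \left(- 2 o\right) = -12 - 4 o$)
$\left(-20250 + n{\left(-65 \right)}\right) + L{\left(60 \right)} = \left(-20250 + 2 \left(-65\right) \frac{1}{107 - 65}\right) - 252 = \left(-20250 + 2 \left(-65\right) \frac{1}{42}\right) - 252 = \left(-20250 - \frac{65}{21}\right) - 252 = - \frac{425315}{21} - 252 = - \frac{430607}{21}$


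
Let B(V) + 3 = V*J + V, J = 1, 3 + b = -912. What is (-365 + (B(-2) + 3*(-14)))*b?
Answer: 378810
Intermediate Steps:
b = -915 (b = -3 - 912 = -915)
B(V) = -3 + 2*V (B(V) = -3 + (V*1 + V) = -3 + (V + V) = -3 + 2*V)
(-365 + (B(-2) + 3*(-14)))*b = (-365 + ((-3 + 2*(-2)) + 3*(-14)))*(-915) = (-365 + ((-3 - 4) - 42))*(-915) = (-365 + (-7 - 42))*(-915) = (-365 - 49)*(-915) = -414*(-915) = 378810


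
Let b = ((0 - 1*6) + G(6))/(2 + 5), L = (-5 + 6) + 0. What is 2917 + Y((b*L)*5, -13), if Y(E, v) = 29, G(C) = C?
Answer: 2946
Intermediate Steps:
L = 1 (L = 1 + 0 = 1)
b = 0 (b = ((0 - 1*6) + 6)/(2 + 5) = ((0 - 6) + 6)/7 = (-6 + 6)*(1/7) = 0*(1/7) = 0)
2917 + Y((b*L)*5, -13) = 2917 + 29 = 2946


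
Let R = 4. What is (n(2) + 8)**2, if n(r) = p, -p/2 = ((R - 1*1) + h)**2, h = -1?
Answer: 0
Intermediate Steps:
p = -8 (p = -2*((4 - 1*1) - 1)**2 = -2*((4 - 1) - 1)**2 = -2*(3 - 1)**2 = -2*2**2 = -2*4 = -8)
n(r) = -8
(n(2) + 8)**2 = (-8 + 8)**2 = 0**2 = 0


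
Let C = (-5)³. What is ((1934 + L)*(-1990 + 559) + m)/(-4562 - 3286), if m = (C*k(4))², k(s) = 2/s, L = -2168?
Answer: -1355041/31392 ≈ -43.165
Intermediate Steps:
C = -125
m = 15625/4 (m = (-250/4)² = (-125*½)² = (-125/2)² = 15625/4 ≈ 3906.3)
((1934 + L)*(-1990 + 559) + m)/(-4562 - 3286) = ((1934 - 2168)*(-1990 + 559) + 15625/4)/(-4562 - 3286) = (-234*(-1431) + 15625/4)/(-7848) = (334854 + 15625/4)*(-1/7848) = (1355041/4)*(-1/7848) = -1355041/31392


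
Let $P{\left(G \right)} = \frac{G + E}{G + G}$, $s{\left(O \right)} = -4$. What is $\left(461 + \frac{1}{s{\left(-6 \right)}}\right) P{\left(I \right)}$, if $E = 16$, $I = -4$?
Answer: $- \frac{5529}{8} \approx -691.13$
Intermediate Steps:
$P{\left(G \right)} = \frac{16 + G}{2 G}$ ($P{\left(G \right)} = \frac{G + 16}{G + G} = \frac{16 + G}{2 G}$)
$\left(461 + \frac{1}{s{\left(-6 \right)}}\right) P{\left(I \right)} = \left(461 + \frac{1}{-4}\right) \frac{16 - 4}{2 \left(-4\right)} = \left(461 - \frac{1}{4}\right) \frac{1}{2} \left(- \frac{1}{4}\right) 12 = \frac{1843}{4} \left(- \frac{3}{2}\right) = - \frac{5529}{8}$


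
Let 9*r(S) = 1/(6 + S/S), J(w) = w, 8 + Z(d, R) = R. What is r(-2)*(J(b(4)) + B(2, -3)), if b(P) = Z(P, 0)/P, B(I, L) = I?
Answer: 0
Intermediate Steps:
Z(d, R) = -8 + R
b(P) = -8/P (b(P) = (-8 + 0)/P = -8/P)
r(S) = 1/63 (r(S) = 1/(9*(6 + S/S)) = 1/(9*(6 + 1)) = (1/9)/7 = (1/9)*(1/7) = 1/63)
r(-2)*(J(b(4)) + B(2, -3)) = (-8/4 + 2)/63 = (-8*1/4 + 2)/63 = (-2 + 2)/63 = (1/63)*0 = 0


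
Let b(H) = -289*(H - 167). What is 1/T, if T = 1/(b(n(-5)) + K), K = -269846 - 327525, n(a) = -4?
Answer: -547952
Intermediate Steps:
b(H) = 48263 - 289*H (b(H) = -289*(-167 + H) = 48263 - 289*H)
K = -597371
T = -1/547952 (T = 1/((48263 - 289*(-4)) - 597371) = 1/((48263 + 1156) - 597371) = 1/(49419 - 597371) = 1/(-547952) = -1/547952 ≈ -1.8250e-6)
1/T = 1/(-1/547952) = -547952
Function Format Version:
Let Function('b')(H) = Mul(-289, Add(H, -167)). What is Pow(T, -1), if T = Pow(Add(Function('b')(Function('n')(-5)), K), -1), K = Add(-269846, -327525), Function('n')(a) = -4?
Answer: -547952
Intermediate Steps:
Function('b')(H) = Add(48263, Mul(-289, H)) (Function('b')(H) = Mul(-289, Add(-167, H)) = Add(48263, Mul(-289, H)))
K = -597371
T = Rational(-1, 547952) (T = Pow(Add(Add(48263, Mul(-289, -4)), -597371), -1) = Pow(Add(Add(48263, 1156), -597371), -1) = Pow(Add(49419, -597371), -1) = Pow(-547952, -1) = Rational(-1, 547952) ≈ -1.8250e-6)
Pow(T, -1) = Pow(Rational(-1, 547952), -1) = -547952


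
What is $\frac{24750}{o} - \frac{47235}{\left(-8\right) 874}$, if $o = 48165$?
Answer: $\frac{8589915}{1181648} \approx 7.2694$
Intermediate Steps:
$\frac{24750}{o} - \frac{47235}{\left(-8\right) 874} = \frac{24750}{48165} - \frac{47235}{\left(-8\right) 874} = 24750 \cdot \frac{1}{48165} - \frac{47235}{-6992} = \frac{1650}{3211} - - \frac{47235}{6992} = \frac{1650}{3211} + \frac{47235}{6992} = \frac{8589915}{1181648}$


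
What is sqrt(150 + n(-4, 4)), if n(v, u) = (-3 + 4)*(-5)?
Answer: sqrt(145) ≈ 12.042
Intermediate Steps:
n(v, u) = -5 (n(v, u) = 1*(-5) = -5)
sqrt(150 + n(-4, 4)) = sqrt(150 - 5) = sqrt(145)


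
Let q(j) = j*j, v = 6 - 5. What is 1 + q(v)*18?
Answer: 19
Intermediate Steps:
v = 1
q(j) = j**2
1 + q(v)*18 = 1 + 1**2*18 = 1 + 1*18 = 1 + 18 = 19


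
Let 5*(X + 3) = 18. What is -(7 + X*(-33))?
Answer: 64/5 ≈ 12.800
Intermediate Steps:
X = ⅗ (X = -3 + (⅕)*18 = -3 + 18/5 = ⅗ ≈ 0.60000)
-(7 + X*(-33)) = -(7 + (⅗)*(-33)) = -(7 - 99/5) = -1*(-64/5) = 64/5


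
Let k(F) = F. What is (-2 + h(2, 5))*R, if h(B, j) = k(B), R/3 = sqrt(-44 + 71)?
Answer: 0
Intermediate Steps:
R = 9*sqrt(3) (R = 3*sqrt(-44 + 71) = 3*sqrt(27) = 3*(3*sqrt(3)) = 9*sqrt(3) ≈ 15.588)
h(B, j) = B
(-2 + h(2, 5))*R = (-2 + 2)*(9*sqrt(3)) = 0*(9*sqrt(3)) = 0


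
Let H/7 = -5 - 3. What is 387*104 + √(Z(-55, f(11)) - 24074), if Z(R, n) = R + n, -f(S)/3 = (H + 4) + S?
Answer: 40248 + I*√24006 ≈ 40248.0 + 154.94*I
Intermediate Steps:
H = -56 (H = 7*(-5 - 3) = 7*(-8) = -56)
f(S) = 156 - 3*S (f(S) = -3*((-56 + 4) + S) = -3*(-52 + S) = 156 - 3*S)
387*104 + √(Z(-55, f(11)) - 24074) = 387*104 + √((-55 + (156 - 3*11)) - 24074) = 40248 + √((-55 + (156 - 33)) - 24074) = 40248 + √((-55 + 123) - 24074) = 40248 + √(68 - 24074) = 40248 + √(-24006) = 40248 + I*√24006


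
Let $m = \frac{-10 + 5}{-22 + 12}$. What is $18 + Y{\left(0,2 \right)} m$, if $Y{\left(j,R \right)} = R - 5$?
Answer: $\frac{33}{2} \approx 16.5$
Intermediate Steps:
$m = \frac{1}{2}$ ($m = - \frac{5}{-10} = \left(-5\right) \left(- \frac{1}{10}\right) = \frac{1}{2} \approx 0.5$)
$Y{\left(j,R \right)} = -5 + R$
$18 + Y{\left(0,2 \right)} m = 18 + \left(-5 + 2\right) \frac{1}{2} = 18 - \frac{3}{2} = \frac{33}{2}$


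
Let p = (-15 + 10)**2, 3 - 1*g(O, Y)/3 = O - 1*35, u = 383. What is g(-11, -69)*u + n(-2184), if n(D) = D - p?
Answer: 54092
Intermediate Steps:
g(O, Y) = 114 - 3*O (g(O, Y) = 9 - 3*(O - 1*35) = 9 - 3*(O - 35) = 9 - 3*(-35 + O) = 9 + (105 - 3*O) = 114 - 3*O)
p = 25 (p = (-5)**2 = 25)
n(D) = -25 + D (n(D) = D - 1*25 = D - 25 = -25 + D)
g(-11, -69)*u + n(-2184) = (114 - 3*(-11))*383 + (-25 - 2184) = (114 + 33)*383 - 2209 = 147*383 - 2209 = 56301 - 2209 = 54092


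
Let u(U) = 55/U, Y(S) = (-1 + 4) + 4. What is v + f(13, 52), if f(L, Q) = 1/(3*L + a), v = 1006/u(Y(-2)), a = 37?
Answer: 535247/4180 ≈ 128.05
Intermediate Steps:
Y(S) = 7 (Y(S) = 3 + 4 = 7)
v = 7042/55 (v = 1006/((55/7)) = 1006/((55*(⅐))) = 1006/(55/7) = 1006*(7/55) = 7042/55 ≈ 128.04)
f(L, Q) = 1/(37 + 3*L) (f(L, Q) = 1/(3*L + 37) = 1/(37 + 3*L))
v + f(13, 52) = 7042/55 + 1/(37 + 3*13) = 7042/55 + 1/(37 + 39) = 7042/55 + 1/76 = 535247/4180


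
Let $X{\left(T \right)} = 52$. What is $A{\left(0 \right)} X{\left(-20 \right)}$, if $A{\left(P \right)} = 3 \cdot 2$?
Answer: $312$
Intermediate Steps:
$A{\left(P \right)} = 6$
$A{\left(0 \right)} X{\left(-20 \right)} = 6 \cdot 52 = 312$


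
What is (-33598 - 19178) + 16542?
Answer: -36234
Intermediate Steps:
(-33598 - 19178) + 16542 = -52776 + 16542 = -36234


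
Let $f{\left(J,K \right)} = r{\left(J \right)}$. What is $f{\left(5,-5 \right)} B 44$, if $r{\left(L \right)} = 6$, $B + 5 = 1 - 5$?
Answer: $-2376$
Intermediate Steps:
$B = -9$ ($B = -5 + \left(1 - 5\right) = -5 - 4 = -9$)
$f{\left(J,K \right)} = 6$
$f{\left(5,-5 \right)} B 44 = 6 \left(-9\right) 44 = \left(-54\right) 44 = -2376$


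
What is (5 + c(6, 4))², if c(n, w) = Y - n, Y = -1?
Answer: 4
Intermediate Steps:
c(n, w) = -1 - n
(5 + c(6, 4))² = (5 + (-1 - 1*6))² = (5 + (-1 - 6))² = (5 - 7)² = (-2)² = 4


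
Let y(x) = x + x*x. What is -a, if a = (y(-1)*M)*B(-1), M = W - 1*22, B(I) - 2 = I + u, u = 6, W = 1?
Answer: 0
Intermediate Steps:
B(I) = 8 + I (B(I) = 2 + (I + 6) = 2 + (6 + I) = 8 + I)
M = -21 (M = 1 - 1*22 = 1 - 22 = -21)
y(x) = x + x**2
a = 0 (a = (-(1 - 1)*(-21))*(8 - 1) = (-1*0*(-21))*7 = (0*(-21))*7 = 0*7 = 0)
-a = -1*0 = 0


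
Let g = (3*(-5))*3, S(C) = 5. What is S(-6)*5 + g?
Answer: -20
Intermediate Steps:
g = -45 (g = -15*3 = -45)
S(-6)*5 + g = 5*5 - 45 = 25 - 45 = -20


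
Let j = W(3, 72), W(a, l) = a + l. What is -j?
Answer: -75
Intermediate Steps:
j = 75 (j = 3 + 72 = 75)
-j = -1*75 = -75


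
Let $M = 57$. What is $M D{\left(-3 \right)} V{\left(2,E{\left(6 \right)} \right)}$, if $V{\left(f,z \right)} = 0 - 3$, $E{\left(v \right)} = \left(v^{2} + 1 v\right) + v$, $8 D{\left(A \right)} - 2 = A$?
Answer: $\frac{171}{8} \approx 21.375$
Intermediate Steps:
$D{\left(A \right)} = \frac{1}{4} + \frac{A}{8}$
$E{\left(v \right)} = v^{2} + 2 v$ ($E{\left(v \right)} = \left(v^{2} + v\right) + v = \left(v + v^{2}\right) + v = v^{2} + 2 v$)
$V{\left(f,z \right)} = -3$ ($V{\left(f,z \right)} = 0 - 3 = -3$)
$M D{\left(-3 \right)} V{\left(2,E{\left(6 \right)} \right)} = 57 \left(\frac{1}{4} + \frac{1}{8} \left(-3\right)\right) \left(-3\right) = 57 \left(\frac{1}{4} - \frac{3}{8}\right) \left(-3\right) = 57 \left(- \frac{1}{8}\right) \left(-3\right) = \left(- \frac{57}{8}\right) \left(-3\right) = \frac{171}{8}$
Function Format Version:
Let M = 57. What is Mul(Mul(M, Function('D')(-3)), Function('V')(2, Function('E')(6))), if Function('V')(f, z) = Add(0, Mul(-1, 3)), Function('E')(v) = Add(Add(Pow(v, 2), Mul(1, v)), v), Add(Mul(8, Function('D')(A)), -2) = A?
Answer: Rational(171, 8) ≈ 21.375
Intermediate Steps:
Function('D')(A) = Add(Rational(1, 4), Mul(Rational(1, 8), A))
Function('E')(v) = Add(Pow(v, 2), Mul(2, v)) (Function('E')(v) = Add(Add(Pow(v, 2), v), v) = Add(Add(v, Pow(v, 2)), v) = Add(Pow(v, 2), Mul(2, v)))
Function('V')(f, z) = -3 (Function('V')(f, z) = Add(0, -3) = -3)
Mul(Mul(M, Function('D')(-3)), Function('V')(2, Function('E')(6))) = Mul(Mul(57, Add(Rational(1, 4), Mul(Rational(1, 8), -3))), -3) = Mul(Mul(57, Add(Rational(1, 4), Rational(-3, 8))), -3) = Mul(Mul(57, Rational(-1, 8)), -3) = Mul(Rational(-57, 8), -3) = Rational(171, 8)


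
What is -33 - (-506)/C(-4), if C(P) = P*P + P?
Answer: 55/6 ≈ 9.1667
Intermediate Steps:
C(P) = P + P² (C(P) = P² + P = P + P²)
-33 - (-506)/C(-4) = -33 - (-506)/((-4*(1 - 4))) = -33 - (-506)/((-4*(-3))) = -33 - (-506)/12 = -33 - 23*(-11/6) = -33 + 253/6 = 55/6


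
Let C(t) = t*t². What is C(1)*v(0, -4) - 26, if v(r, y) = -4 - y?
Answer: -26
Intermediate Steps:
C(t) = t³
C(1)*v(0, -4) - 26 = 1³*(-4 - 1*(-4)) - 26 = 1*(-4 + 4) - 26 = 1*0 - 26 = 0 - 26 = -26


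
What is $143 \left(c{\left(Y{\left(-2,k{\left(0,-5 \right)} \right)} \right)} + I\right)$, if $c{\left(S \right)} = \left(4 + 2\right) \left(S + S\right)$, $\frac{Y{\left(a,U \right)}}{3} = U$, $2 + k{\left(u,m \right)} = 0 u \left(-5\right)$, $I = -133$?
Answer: $-29315$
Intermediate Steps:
$k{\left(u,m \right)} = -2$ ($k{\left(u,m \right)} = -2 + 0 u \left(-5\right) = -2 + 0 \left(- 5 u\right) = -2 + 0 = -2$)
$Y{\left(a,U \right)} = 3 U$
$c{\left(S \right)} = 12 S$ ($c{\left(S \right)} = 6 \cdot 2 S = 12 S$)
$143 \left(c{\left(Y{\left(-2,k{\left(0,-5 \right)} \right)} \right)} + I\right) = 143 \left(12 \cdot 3 \left(-2\right) - 133\right) = 143 \left(12 \left(-6\right) - 133\right) = 143 \left(-72 - 133\right) = 143 \left(-205\right) = -29315$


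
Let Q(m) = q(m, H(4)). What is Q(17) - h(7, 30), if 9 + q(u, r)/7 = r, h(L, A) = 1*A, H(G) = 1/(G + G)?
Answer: -737/8 ≈ -92.125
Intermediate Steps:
H(G) = 1/(2*G)
h(L, A) = A
q(u, r) = -63 + 7*r
Q(m) = -497/8 (Q(m) = -63 + 7*((½)/4) = -63 + 7*((½)*(¼)) = -63 + 7*(⅛) = -63 + 7/8 = -497/8)
Q(17) - h(7, 30) = -497/8 - 1*30 = -497/8 - 30 = -737/8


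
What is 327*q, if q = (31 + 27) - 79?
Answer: -6867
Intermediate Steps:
q = -21 (q = 58 - 79 = -21)
327*q = 327*(-21) = -6867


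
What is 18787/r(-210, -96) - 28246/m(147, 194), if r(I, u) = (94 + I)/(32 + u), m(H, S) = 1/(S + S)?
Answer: -317523400/29 ≈ -1.0949e+7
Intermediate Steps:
m(H, S) = 1/(2*S)
r(I, u) = (94 + I)/(32 + u)
18787/r(-210, -96) - 28246/m(147, 194) = 18787/(((94 - 210)/(32 - 96))) - 28246/((½)/194) = 18787/((-116/(-64))) - 28246/((½)*(1/194)) = 18787/((-1/64*(-116))) - 28246/1/388 = 18787/(29/16) - 28246*388 = 18787*(16/29) - 10959448 = 300592/29 - 10959448 = -317523400/29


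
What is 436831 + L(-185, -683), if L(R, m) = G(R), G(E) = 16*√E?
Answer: 436831 + 16*I*√185 ≈ 4.3683e+5 + 217.62*I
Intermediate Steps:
L(R, m) = 16*√R
436831 + L(-185, -683) = 436831 + 16*√(-185) = 436831 + 16*(I*√185) = 436831 + 16*I*√185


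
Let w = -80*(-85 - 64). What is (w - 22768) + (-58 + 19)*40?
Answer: -12408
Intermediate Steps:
w = 11920 (w = -80*(-149) = 11920)
(w - 22768) + (-58 + 19)*40 = (11920 - 22768) + (-58 + 19)*40 = -10848 - 39*40 = -10848 - 1560 = -12408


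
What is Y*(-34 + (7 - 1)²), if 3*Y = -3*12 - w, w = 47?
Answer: -166/3 ≈ -55.333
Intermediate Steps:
Y = -83/3 (Y = (-3*12 - 1*47)/3 = (-36 - 47)/3 = (⅓)*(-83) = -83/3 ≈ -27.667)
Y*(-34 + (7 - 1)²) = -83*(-34 + (7 - 1)²)/3 = -83*(-34 + 6²)/3 = -83*(-34 + 36)/3 = -83/3*2 = -166/3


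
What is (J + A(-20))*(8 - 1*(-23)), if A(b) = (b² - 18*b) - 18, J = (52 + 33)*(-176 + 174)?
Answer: 17732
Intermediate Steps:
J = -170 (J = 85*(-2) = -170)
A(b) = -18 + b² - 18*b
(J + A(-20))*(8 - 1*(-23)) = (-170 + (-18 + (-20)² - 18*(-20)))*(8 - 1*(-23)) = (-170 + (-18 + 400 + 360))*(8 + 23) = (-170 + 742)*31 = 572*31 = 17732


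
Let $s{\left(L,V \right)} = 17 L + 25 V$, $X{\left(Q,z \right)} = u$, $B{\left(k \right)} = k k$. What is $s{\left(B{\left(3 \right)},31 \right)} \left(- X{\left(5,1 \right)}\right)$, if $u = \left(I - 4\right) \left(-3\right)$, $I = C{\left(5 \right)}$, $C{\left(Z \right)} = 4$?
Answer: $0$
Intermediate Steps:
$I = 4$
$B{\left(k \right)} = k^{2}$
$u = 0$ ($u = \left(4 - 4\right) \left(-3\right) = 0 \left(-3\right) = 0$)
$X{\left(Q,z \right)} = 0$
$s{\left(B{\left(3 \right)},31 \right)} \left(- X{\left(5,1 \right)}\right) = \left(17 \cdot 3^{2} + 25 \cdot 31\right) \left(\left(-1\right) 0\right) = \left(17 \cdot 9 + 775\right) 0 = \left(153 + 775\right) 0 = 928 \cdot 0 = 0$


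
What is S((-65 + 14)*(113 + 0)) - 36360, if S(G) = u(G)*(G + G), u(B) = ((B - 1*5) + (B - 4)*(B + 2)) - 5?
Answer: -382869713124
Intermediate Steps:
u(B) = -10 + B + (-4 + B)*(2 + B) (u(B) = ((B - 5) + (-4 + B)*(2 + B)) - 5 = ((-5 + B) + (-4 + B)*(2 + B)) - 5 = (-5 + B + (-4 + B)*(2 + B)) - 5 = -10 + B + (-4 + B)*(2 + B))
S(G) = 2*G*(-18 + G² - G) (S(G) = (-18 + G² - G)*(G + G) = (-18 + G² - G)*(2*G) = 2*G*(-18 + G² - G))
S((-65 + 14)*(113 + 0)) - 36360 = 2*((-65 + 14)*(113 + 0))*(-18 + ((-65 + 14)*(113 + 0))² - (-65 + 14)*(113 + 0)) - 36360 = 2*(-51*113)*(-18 + (-51*113)² - (-51)*113) - 36360 = 2*(-5763)*(-18 + (-5763)² - 1*(-5763)) - 36360 = 2*(-5763)*(-18 + 33212169 + 5763) - 36360 = 2*(-5763)*33217914 - 36360 = -382869676764 - 36360 = -382869713124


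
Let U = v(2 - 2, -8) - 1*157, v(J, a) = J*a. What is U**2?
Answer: 24649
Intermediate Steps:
U = -157 (U = (2 - 2)*(-8) - 1*157 = 0*(-8) - 157 = 0 - 157 = -157)
U**2 = (-157)**2 = 24649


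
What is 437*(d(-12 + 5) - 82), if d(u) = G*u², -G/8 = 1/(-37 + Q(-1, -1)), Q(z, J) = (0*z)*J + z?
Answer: -31326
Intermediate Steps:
Q(z, J) = z (Q(z, J) = 0*J + z = 0 + z = z)
G = 4/19 (G = -8/(-37 - 1) = -8/(-38) = -8*(-1/38) = 4/19 ≈ 0.21053)
d(u) = 4*u²/19
437*(d(-12 + 5) - 82) = 437*(4*(-12 + 5)²/19 - 82) = 437*((4/19)*(-7)² - 82) = 437*((4/19)*49 - 82) = 437*(196/19 - 82) = 437*(-1362/19) = -31326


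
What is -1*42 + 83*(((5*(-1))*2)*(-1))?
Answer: 788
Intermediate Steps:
-1*42 + 83*(((5*(-1))*2)*(-1)) = -42 + 83*(-5*2*(-1)) = -42 + 83*(-10*(-1)) = -42 + 83*10 = -42 + 830 = 788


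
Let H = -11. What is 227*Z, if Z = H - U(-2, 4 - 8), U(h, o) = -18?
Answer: 1589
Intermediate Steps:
Z = 7 (Z = -11 - 1*(-18) = -11 + 18 = 7)
227*Z = 227*7 = 1589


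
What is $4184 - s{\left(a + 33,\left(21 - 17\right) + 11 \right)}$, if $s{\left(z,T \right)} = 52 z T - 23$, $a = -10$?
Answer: $-13733$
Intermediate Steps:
$s{\left(z,T \right)} = -23 + 52 T z$ ($s{\left(z,T \right)} = 52 T z - 23 = -23 + 52 T z$)
$4184 - s{\left(a + 33,\left(21 - 17\right) + 11 \right)} = 4184 - \left(-23 + 52 \left(\left(21 - 17\right) + 11\right) \left(-10 + 33\right)\right) = 4184 - \left(-23 + 52 \left(4 + 11\right) 23\right) = 4184 - \left(-23 + 52 \cdot 15 \cdot 23\right) = 4184 - \left(-23 + 17940\right) = 4184 - 17917 = -13733$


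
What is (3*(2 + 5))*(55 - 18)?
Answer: 777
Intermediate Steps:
(3*(2 + 5))*(55 - 18) = (3*7)*37 = 21*37 = 777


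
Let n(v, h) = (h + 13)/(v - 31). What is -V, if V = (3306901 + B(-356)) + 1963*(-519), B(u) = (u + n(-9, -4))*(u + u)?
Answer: -12708681/5 ≈ -2.5417e+6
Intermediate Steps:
n(v, h) = (13 + h)/(-31 + v)
B(u) = 2*u*(-9/40 + u) (B(u) = (u + (13 - 4)/(-31 - 9))*(u + u) = (u + 9/(-40))*(2*u) = (u - 1/40*9)*(2*u) = (u - 9/40)*(2*u) = (-9/40 + u)*(2*u) = 2*u*(-9/40 + u))
V = 12708681/5 (V = (3306901 + (1/20)*(-356)*(-9 + 40*(-356))) + 1963*(-519) = (3306901 + (1/20)*(-356)*(-9 - 14240)) - 1018797 = (3306901 + (1/20)*(-356)*(-14249)) - 1018797 = (3306901 + 1268161/5) - 1018797 = 17802666/5 - 1018797 = 12708681/5 ≈ 2.5417e+6)
-V = -1*12708681/5 = -12708681/5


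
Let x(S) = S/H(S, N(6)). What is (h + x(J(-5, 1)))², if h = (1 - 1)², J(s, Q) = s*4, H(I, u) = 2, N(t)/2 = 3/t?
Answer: 100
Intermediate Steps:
N(t) = 6/t (N(t) = 2*(3/t) = 6/t)
J(s, Q) = 4*s
x(S) = S/2
h = 0 (h = 0² = 0)
(h + x(J(-5, 1)))² = (0 + (4*(-5))/2)² = (0 + (½)*(-20))² = (0 - 10)² = (-10)² = 100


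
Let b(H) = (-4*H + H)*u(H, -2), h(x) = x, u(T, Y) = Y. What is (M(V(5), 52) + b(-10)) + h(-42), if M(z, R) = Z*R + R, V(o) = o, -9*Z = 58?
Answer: -3466/9 ≈ -385.11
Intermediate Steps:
Z = -58/9 (Z = -1/9*58 = -58/9 ≈ -6.4444)
M(z, R) = -49*R/9 (M(z, R) = -58*R/9 + R = -49*R/9)
b(H) = 6*H (b(H) = (-4*H + H)*(-2) = -3*H*(-2) = 6*H)
(M(V(5), 52) + b(-10)) + h(-42) = (-49/9*52 + 6*(-10)) - 42 = (-2548/9 - 60) - 42 = -3088/9 - 42 = -3466/9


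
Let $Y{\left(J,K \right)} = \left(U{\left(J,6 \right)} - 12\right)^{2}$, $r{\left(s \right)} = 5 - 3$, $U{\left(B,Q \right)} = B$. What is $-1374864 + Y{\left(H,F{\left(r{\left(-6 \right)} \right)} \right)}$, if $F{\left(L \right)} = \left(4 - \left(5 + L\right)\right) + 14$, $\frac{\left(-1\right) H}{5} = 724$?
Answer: $11816560$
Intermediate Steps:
$r{\left(s \right)} = 2$ ($r{\left(s \right)} = 5 - 3 = 2$)
$H = -3620$ ($H = \left(-5\right) 724 = -3620$)
$F{\left(L \right)} = 13 - L$ ($F{\left(L \right)} = \left(-1 - L\right) + 14 = 13 - L$)
$Y{\left(J,K \right)} = \left(-12 + J\right)^{2}$ ($Y{\left(J,K \right)} = \left(J - 12\right)^{2} = \left(-12 + J\right)^{2}$)
$-1374864 + Y{\left(H,F{\left(r{\left(-6 \right)} \right)} \right)} = -1374864 + \left(-12 - 3620\right)^{2} = -1374864 + \left(-3632\right)^{2} = -1374864 + 13191424 = 11816560$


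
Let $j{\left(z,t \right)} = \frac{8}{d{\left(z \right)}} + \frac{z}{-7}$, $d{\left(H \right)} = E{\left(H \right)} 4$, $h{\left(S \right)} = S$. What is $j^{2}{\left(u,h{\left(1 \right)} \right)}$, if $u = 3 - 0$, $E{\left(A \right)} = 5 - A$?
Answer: $\frac{16}{49} \approx 0.32653$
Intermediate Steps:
$u = 3$ ($u = 3 + 0 = 3$)
$d{\left(H \right)} = 20 - 4 H$ ($d{\left(H \right)} = \left(5 - H\right) 4 = 20 - 4 H$)
$j{\left(z,t \right)} = \frac{8}{20 - 4 z} - \frac{z}{7}$ ($j{\left(z,t \right)} = \frac{8}{20 - 4 z} + \frac{z}{-7} = \frac{8}{20 - 4 z} + z \left(- \frac{1}{7}\right) = \frac{8}{20 - 4 z} - \frac{z}{7}$)
$j^{2}{\left(u,h{\left(1 \right)} \right)} = \left(\frac{-14 - 3 \left(-5 + 3\right)}{7 \left(-5 + 3\right)}\right)^{2} = \left(\frac{-14 - 3 \left(-2\right)}{7 \left(-2\right)}\right)^{2} = \left(\frac{1}{7} \left(- \frac{1}{2}\right) \left(-14 + 6\right)\right)^{2} = \left(\frac{1}{7} \left(- \frac{1}{2}\right) \left(-8\right)\right)^{2} = \left(\frac{4}{7}\right)^{2} = \frac{16}{49}$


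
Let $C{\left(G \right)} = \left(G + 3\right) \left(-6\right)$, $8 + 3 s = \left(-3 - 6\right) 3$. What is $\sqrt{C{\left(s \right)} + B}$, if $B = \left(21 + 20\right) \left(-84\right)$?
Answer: $8 i \sqrt{53} \approx 58.241 i$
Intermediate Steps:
$s = - \frac{35}{3}$ ($s = - \frac{8}{3} + \frac{\left(-3 - 6\right) 3}{3} = - \frac{8}{3} + \frac{\left(-9\right) 3}{3} = - \frac{8}{3} + \frac{1}{3} \left(-27\right) = - \frac{8}{3} - 9 = - \frac{35}{3} \approx -11.667$)
$C{\left(G \right)} = -18 - 6 G$ ($C{\left(G \right)} = \left(3 + G\right) \left(-6\right) = -18 - 6 G$)
$B = -3444$ ($B = 41 \left(-84\right) = -3444$)
$\sqrt{C{\left(s \right)} + B} = \sqrt{\left(-18 - -70\right) - 3444} = \sqrt{\left(-18 + 70\right) - 3444} = \sqrt{52 - 3444} = \sqrt{-3392} = 8 i \sqrt{53}$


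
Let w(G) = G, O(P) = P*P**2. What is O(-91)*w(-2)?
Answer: 1507142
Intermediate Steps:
O(P) = P**3
O(-91)*w(-2) = (-91)**3*(-2) = -753571*(-2) = 1507142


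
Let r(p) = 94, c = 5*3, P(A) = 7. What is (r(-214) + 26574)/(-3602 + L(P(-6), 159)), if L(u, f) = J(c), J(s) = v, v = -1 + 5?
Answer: -13334/1799 ≈ -7.4119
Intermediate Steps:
v = 4
c = 15
J(s) = 4
L(u, f) = 4
(r(-214) + 26574)/(-3602 + L(P(-6), 159)) = (94 + 26574)/(-3602 + 4) = 26668/(-3598) = 26668*(-1/3598) = -13334/1799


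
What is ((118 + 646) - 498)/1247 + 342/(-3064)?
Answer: 194275/1910404 ≈ 0.10169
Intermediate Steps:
((118 + 646) - 498)/1247 + 342/(-3064) = (764 - 498)*(1/1247) + 342*(-1/3064) = 266*(1/1247) - 171/1532 = 266/1247 - 171/1532 = 194275/1910404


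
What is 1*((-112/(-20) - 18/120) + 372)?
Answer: 7549/20 ≈ 377.45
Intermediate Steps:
1*((-112/(-20) - 18/120) + 372) = 1*((-112*(-1/20) - 18*1/120) + 372) = 1*((28/5 - 3/20) + 372) = 1*(109/20 + 372) = 1*(7549/20) = 7549/20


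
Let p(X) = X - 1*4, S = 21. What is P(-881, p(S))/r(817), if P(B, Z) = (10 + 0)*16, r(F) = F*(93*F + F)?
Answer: 80/31371983 ≈ 2.5500e-6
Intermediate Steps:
r(F) = 94*F² (r(F) = F*(94*F) = 94*F²)
p(X) = -4 + X (p(X) = X - 4 = -4 + X)
P(B, Z) = 160 (P(B, Z) = 10*16 = 160)
P(-881, p(S))/r(817) = 160/((94*817²)) = 160/((94*667489)) = 160/62743966 = 160*(1/62743966) = 80/31371983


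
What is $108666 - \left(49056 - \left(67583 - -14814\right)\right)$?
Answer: $142007$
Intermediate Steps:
$108666 - \left(49056 - \left(67583 - -14814\right)\right) = 108666 - \left(49056 - \left(67583 + 14814\right)\right) = 108666 - \left(49056 - 82397\right) = 108666 - -33341 = 108666 + 33341 = 142007$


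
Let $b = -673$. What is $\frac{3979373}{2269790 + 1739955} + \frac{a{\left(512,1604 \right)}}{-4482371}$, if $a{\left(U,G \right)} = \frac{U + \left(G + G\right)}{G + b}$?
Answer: $\frac{16606256413928173}{16733016340722745} \approx 0.99242$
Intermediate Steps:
$a{\left(U,G \right)} = \frac{U + 2 G}{-673 + G}$ ($a{\left(U,G \right)} = \frac{U + \left(G + G\right)}{G - 673} = \frac{U + 2 G}{-673 + G}$)
$\frac{3979373}{2269790 + 1739955} + \frac{a{\left(512,1604 \right)}}{-4482371} = \frac{3979373}{2269790 + 1739955} + \frac{\frac{1}{-673 + 1604} \left(512 + 2 \cdot 1604\right)}{-4482371} = \frac{3979373}{4009745} + \frac{512 + 3208}{931} \left(- \frac{1}{4482371}\right) = 3979373 \cdot \frac{1}{4009745} + \frac{1}{931} \cdot 3720 \left(- \frac{1}{4482371}\right) = \frac{3979373}{4009745} + \frac{3720}{931} \left(- \frac{1}{4482371}\right) = \frac{3979373}{4009745} - \frac{3720}{4173087401} = \frac{16606256413928173}{16733016340722745}$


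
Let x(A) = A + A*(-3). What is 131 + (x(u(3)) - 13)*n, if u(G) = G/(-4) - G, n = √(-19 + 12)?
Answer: 131 - 11*I*√7/2 ≈ 131.0 - 14.552*I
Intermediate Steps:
n = I*√7 (n = √(-7) = I*√7 ≈ 2.6458*I)
u(G) = -5*G/4 (u(G) = G*(-¼) - G = -G/4 - G = -5*G/4)
x(A) = -2*A (x(A) = A - 3*A = -2*A)
131 + (x(u(3)) - 13)*n = 131 + (-(-5)*3/2 - 13)*(I*√7) = 131 + (-2*(-15/4) - 13)*(I*√7) = 131 + (15/2 - 13)*(I*√7) = 131 - 11*I*√7/2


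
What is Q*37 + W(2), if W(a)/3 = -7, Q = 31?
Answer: 1126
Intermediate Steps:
W(a) = -21 (W(a) = 3*(-7) = -21)
Q*37 + W(2) = 31*37 - 21 = 1147 - 21 = 1126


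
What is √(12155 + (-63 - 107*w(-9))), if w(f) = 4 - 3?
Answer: √11985 ≈ 109.48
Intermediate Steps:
w(f) = 1
√(12155 + (-63 - 107*w(-9))) = √(12155 + (-63 - 107*1)) = √(12155 + (-63 - 107)) = √(12155 - 170) = √11985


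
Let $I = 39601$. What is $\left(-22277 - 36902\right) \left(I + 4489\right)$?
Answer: $-2609202110$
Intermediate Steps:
$\left(-22277 - 36902\right) \left(I + 4489\right) = \left(-22277 - 36902\right) \left(39601 + 4489\right) = \left(-59179\right) 44090 = -2609202110$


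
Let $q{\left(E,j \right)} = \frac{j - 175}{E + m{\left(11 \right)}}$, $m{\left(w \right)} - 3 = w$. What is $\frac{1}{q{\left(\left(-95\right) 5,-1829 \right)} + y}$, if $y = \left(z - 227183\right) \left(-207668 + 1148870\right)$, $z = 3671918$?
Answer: $\frac{461}{1494650268349674} \approx 3.0843 \cdot 10^{-13}$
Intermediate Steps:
$m{\left(w \right)} = 3 + w$
$y = 3242191471470$ ($y = \left(3671918 - 227183\right) \left(-207668 + 1148870\right) = 3444735 \cdot 941202 = 3242191471470$)
$q{\left(E,j \right)} = \frac{-175 + j}{14 + E}$ ($q{\left(E,j \right)} = \frac{j - 175}{E + \left(3 + 11\right)} = \frac{-175 + j}{E + 14} = \frac{-175 + j}{14 + E}$)
$\frac{1}{q{\left(\left(-95\right) 5,-1829 \right)} + y} = \frac{1}{\frac{-175 - 1829}{14 - 475} + 3242191471470} = \frac{1}{\frac{1}{14 - 475} \left(-2004\right) + 3242191471470} = \frac{1}{\frac{1}{-461} \left(-2004\right) + 3242191471470} = \frac{1}{\left(- \frac{1}{461}\right) \left(-2004\right) + 3242191471470} = \frac{1}{\frac{2004}{461} + 3242191471470} = \frac{1}{\frac{1494650268349674}{461}} = \frac{461}{1494650268349674}$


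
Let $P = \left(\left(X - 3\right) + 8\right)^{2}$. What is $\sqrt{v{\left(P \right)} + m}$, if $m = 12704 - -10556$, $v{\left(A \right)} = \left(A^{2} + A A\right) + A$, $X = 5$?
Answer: $4 \sqrt{2710} \approx 208.23$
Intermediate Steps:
$P = 100$ ($P = \left(\left(5 - 3\right) + 8\right)^{2} = \left(2 + 8\right)^{2} = 10^{2} = 100$)
$v{\left(A \right)} = A + 2 A^{2}$ ($v{\left(A \right)} = \left(A^{2} + A^{2}\right) + A = 2 A^{2} + A = A + 2 A^{2}$)
$m = 23260$ ($m = 12704 + 10556 = 23260$)
$\sqrt{v{\left(P \right)} + m} = \sqrt{100 \left(1 + 2 \cdot 100\right) + 23260} = \sqrt{100 \left(1 + 200\right) + 23260} = \sqrt{100 \cdot 201 + 23260} = \sqrt{20100 + 23260} = \sqrt{43360} = 4 \sqrt{2710}$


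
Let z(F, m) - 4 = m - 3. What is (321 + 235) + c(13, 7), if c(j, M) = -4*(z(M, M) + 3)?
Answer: 512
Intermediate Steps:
z(F, m) = 1 + m (z(F, m) = 4 + (m - 3) = 4 + (-3 + m) = 1 + m)
c(j, M) = -16 - 4*M (c(j, M) = -4*((1 + M) + 3) = -4*(4 + M) = -16 - 4*M)
(321 + 235) + c(13, 7) = (321 + 235) + (-16 - 4*7) = 556 + (-16 - 28) = 556 - 44 = 512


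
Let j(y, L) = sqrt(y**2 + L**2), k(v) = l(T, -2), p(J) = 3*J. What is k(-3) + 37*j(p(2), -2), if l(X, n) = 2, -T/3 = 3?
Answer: 2 + 74*sqrt(10) ≈ 236.01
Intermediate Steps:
T = -9 (T = -3*3 = -9)
k(v) = 2
j(y, L) = sqrt(L**2 + y**2)
k(-3) + 37*j(p(2), -2) = 2 + 37*sqrt((-2)**2 + (3*2)**2) = 2 + 37*sqrt(4 + 6**2) = 2 + 37*sqrt(4 + 36) = 2 + 37*sqrt(40) = 2 + 37*(2*sqrt(10)) = 2 + 74*sqrt(10)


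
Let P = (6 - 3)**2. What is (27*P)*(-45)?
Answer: -10935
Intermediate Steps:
P = 9 (P = 3**2 = 9)
(27*P)*(-45) = (27*9)*(-45) = 243*(-45) = -10935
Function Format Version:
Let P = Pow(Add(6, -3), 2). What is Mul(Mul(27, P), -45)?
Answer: -10935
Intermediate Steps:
P = 9 (P = Pow(3, 2) = 9)
Mul(Mul(27, P), -45) = Mul(Mul(27, 9), -45) = Mul(243, -45) = -10935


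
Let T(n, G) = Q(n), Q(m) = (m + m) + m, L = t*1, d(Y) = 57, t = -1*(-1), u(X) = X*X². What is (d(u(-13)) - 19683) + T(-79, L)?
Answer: -19863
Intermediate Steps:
u(X) = X³
t = 1
L = 1 (L = 1*1 = 1)
Q(m) = 3*m (Q(m) = 2*m + m = 3*m)
T(n, G) = 3*n
(d(u(-13)) - 19683) + T(-79, L) = (57 - 19683) + 3*(-79) = -19626 - 237 = -19863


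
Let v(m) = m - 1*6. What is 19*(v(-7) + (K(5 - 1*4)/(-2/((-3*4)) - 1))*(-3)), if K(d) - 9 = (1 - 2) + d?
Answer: 1843/5 ≈ 368.60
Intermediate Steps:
v(m) = -6 + m (v(m) = m - 6 = -6 + m)
K(d) = 8 + d (K(d) = 9 + ((1 - 2) + d) = 9 + (-1 + d) = 8 + d)
19*(v(-7) + (K(5 - 1*4)/(-2/((-3*4)) - 1))*(-3)) = 19*((-6 - 7) + ((8 + (5 - 1*4))/(-2/((-3*4)) - 1))*(-3)) = 19*(-13 + ((8 + (5 - 4))/(-2/(-12) - 1))*(-3)) = 19*(-13 + ((8 + 1)/(-2*(-1/12) - 1))*(-3)) = 19*(-13 + (9/(⅙ - 1))*(-3)) = 19*(-13 + (9/(-⅚))*(-3)) = 19*(-13 + (9*(-6/5))*(-3)) = 19*(-13 - 54/5*(-3)) = 19*(-13 + 162/5) = 19*(97/5) = 1843/5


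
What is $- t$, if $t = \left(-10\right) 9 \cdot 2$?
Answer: $180$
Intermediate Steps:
$t = -180$ ($t = \left(-90\right) 2 = -180$)
$- t = \left(-1\right) \left(-180\right) = 180$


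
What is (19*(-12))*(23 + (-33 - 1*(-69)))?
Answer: -13452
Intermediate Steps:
(19*(-12))*(23 + (-33 - 1*(-69))) = -228*(23 + (-33 + 69)) = -228*(23 + 36) = -228*59 = -13452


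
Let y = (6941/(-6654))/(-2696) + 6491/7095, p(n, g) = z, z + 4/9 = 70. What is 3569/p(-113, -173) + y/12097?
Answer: 2747577539457942243/53546932024395920 ≈ 51.312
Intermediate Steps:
z = 626/9 (z = -4/9 + 70 = 626/9 ≈ 69.556)
p(n, g) = 626/9
y = 12943609971/14142056720 (y = (6941*(-1/6654))*(-1/2696) + 6491*(1/7095) = -6941/6654*(-1/2696) + 6491/7095 = 6941/17939184 + 6491/7095 = 12943609971/14142056720 ≈ 0.91526)
3569/p(-113, -173) + y/12097 = 3569/(626/9) + (12943609971/14142056720)/12097 = 3569*(9/626) + (12943609971/14142056720)*(1/12097) = 32121/626 + 12943609971/171076460141840 = 2747577539457942243/53546932024395920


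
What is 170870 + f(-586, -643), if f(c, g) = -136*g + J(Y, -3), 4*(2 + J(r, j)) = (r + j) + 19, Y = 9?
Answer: 1033289/4 ≈ 2.5832e+5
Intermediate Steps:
J(r, j) = 11/4 + j/4 + r/4 (J(r, j) = -2 + ((r + j) + 19)/4 = -2 + ((j + r) + 19)/4 = -2 + (19 + j + r)/4 = -2 + (19/4 + j/4 + r/4) = 11/4 + j/4 + r/4)
f(c, g) = 17/4 - 136*g (f(c, g) = -136*g + (11/4 + (¼)*(-3) + (¼)*9) = -136*g + (11/4 - ¾ + 9/4) = -136*g + 17/4 = 17/4 - 136*g)
170870 + f(-586, -643) = 170870 + (17/4 - 136*(-643)) = 170870 + (17/4 + 87448) = 170870 + 349809/4 = 1033289/4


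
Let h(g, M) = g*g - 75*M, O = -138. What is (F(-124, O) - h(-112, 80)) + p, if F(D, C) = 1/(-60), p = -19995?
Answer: -1592341/60 ≈ -26539.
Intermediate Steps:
F(D, C) = -1/60
h(g, M) = g² - 75*M
(F(-124, O) - h(-112, 80)) + p = (-1/60 - ((-112)² - 75*80)) - 19995 = (-1/60 - (12544 - 6000)) - 19995 = (-1/60 - 1*6544) - 19995 = (-1/60 - 6544) - 19995 = -392641/60 - 19995 = -1592341/60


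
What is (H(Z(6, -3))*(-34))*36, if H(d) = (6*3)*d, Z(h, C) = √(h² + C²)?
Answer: -66096*√5 ≈ -1.4780e+5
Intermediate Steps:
Z(h, C) = √(C² + h²)
H(d) = 18*d
(H(Z(6, -3))*(-34))*36 = ((18*√((-3)² + 6²))*(-34))*36 = ((18*√(9 + 36))*(-34))*36 = ((18*√45)*(-34))*36 = ((18*(3*√5))*(-34))*36 = ((54*√5)*(-34))*36 = -1836*√5*36 = -66096*√5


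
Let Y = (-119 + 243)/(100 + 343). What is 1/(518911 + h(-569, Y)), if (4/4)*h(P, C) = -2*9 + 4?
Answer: 1/518897 ≈ 1.9272e-6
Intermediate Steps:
Y = 124/443 ≈ 0.27991
h(P, C) = -14 (h(P, C) = -2*9 + 4 = -18 + 4 = -14)
1/(518911 + h(-569, Y)) = 1/(518911 - 14) = 1/518897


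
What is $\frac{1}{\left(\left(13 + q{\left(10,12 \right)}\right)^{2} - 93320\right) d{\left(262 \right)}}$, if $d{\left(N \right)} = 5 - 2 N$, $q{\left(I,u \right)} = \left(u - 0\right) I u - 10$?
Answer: $- \frac{1}{1032254151} \approx -9.6875 \cdot 10^{-10}$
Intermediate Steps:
$q{\left(I,u \right)} = -10 + I u^{2}$ ($q{\left(I,u \right)} = \left(u + 0\right) I u - 10 = u I u - 10 = I u u - 10 = I u^{2} - 10 = -10 + I u^{2}$)
$\frac{1}{\left(\left(13 + q{\left(10,12 \right)}\right)^{2} - 93320\right) d{\left(262 \right)}} = \frac{1}{\left(\left(13 - \left(10 - 10 \cdot 12^{2}\right)\right)^{2} - 93320\right) \left(5 - 524\right)} = \frac{1}{\left(\left(13 + \left(-10 + 10 \cdot 144\right)\right)^{2} - 93320\right) \left(5 - 524\right)} = \frac{1}{\left(\left(13 + \left(-10 + 1440\right)\right)^{2} - 93320\right) \left(-519\right)} = \frac{1}{\left(13 + 1430\right)^{2} - 93320} \left(- \frac{1}{519}\right) = \frac{1}{1443^{2} - 93320} \left(- \frac{1}{519}\right) = \frac{1}{2082249 - 93320} \left(- \frac{1}{519}\right) = \frac{1}{1988929} \left(- \frac{1}{519}\right) = - \frac{1}{1032254151}$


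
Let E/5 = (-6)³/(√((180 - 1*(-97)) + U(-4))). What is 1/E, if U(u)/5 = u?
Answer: -√257/1080 ≈ -0.014844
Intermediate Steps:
U(u) = 5*u
E = -1080*√257/257 (E = 5*((-6)³/(√((180 - 1*(-97)) + 5*(-4)))) = 5*(-216/√((180 + 97) - 20)) = 5*(-216/√(277 - 20)) = 5*(-216*√257/257) = -1080*√257/257 ≈ -67.369)
1/E = 1/(-1080*√257/257) = -√257/1080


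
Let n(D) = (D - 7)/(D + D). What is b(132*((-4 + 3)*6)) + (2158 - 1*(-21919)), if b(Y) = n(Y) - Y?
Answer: 39393295/1584 ≈ 24870.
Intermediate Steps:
n(D) = (-7 + D)/(2*D) (n(D) = (-7 + D)/((2*D)) = (-7 + D)*(1/(2*D)) = (-7 + D)/(2*D))
b(Y) = -Y + (-7 + Y)/(2*Y) (b(Y) = (-7 + Y)/(2*Y) - Y = -Y + (-7 + Y)/(2*Y))
b(132*((-4 + 3)*6)) + (2158 - 1*(-21919)) = (1/2 - 132*(-4 + 3)*6 - 7*1/(792*(-4 + 3))/2) + (2158 - 1*(-21919)) = (1/2 - 132*(-1*6) - 7/(2*(132*(-1*6)))) + (2158 + 21919) = (1/2 - 132*(-6) - 7/(2*(132*(-6)))) + 24077 = (1/2 - 1*(-792) - 7/2/(-792)) + 24077 = (1/2 + 792 - 7/2*(-1/792)) + 24077 = (1/2 + 792 + 7/1584) + 24077 = 1255327/1584 + 24077 = 39393295/1584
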